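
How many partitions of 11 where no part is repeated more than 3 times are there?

There are too many to list fully; the first 12 (by largest part) are:
11
10, 1
9, 2
9, 1, 1
8, 3
8, 2, 1
8, 1, 1, 1
7, 4
7, 3, 1
7, 2, 2
7, 2, 1, 1
6, 5
…and 26 more, for 38 total.

38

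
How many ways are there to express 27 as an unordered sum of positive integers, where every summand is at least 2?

There are 574 such partitions.

574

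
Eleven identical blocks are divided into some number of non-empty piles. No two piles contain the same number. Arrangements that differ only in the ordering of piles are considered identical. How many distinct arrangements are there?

12

They are:
11
10+1
9+2
8+3
8+2+1
7+4
7+3+1
6+5
6+4+1
6+3+2
5+4+2
5+3+2+1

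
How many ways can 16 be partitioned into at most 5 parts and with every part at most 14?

Enumerating by decreasing first part gives 99 partitions in all.

99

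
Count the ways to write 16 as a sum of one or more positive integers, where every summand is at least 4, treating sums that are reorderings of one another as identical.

11

They are:
16
12, 4
11, 5
10, 6
9, 7
8, 8
8, 4, 4
7, 5, 4
6, 6, 4
6, 5, 5
4, 4, 4, 4
That's 11 in total.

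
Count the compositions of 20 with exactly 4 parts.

969

Equivalently, choose which 3 of the 19 gaps become plus signs: C(19,3) = 969.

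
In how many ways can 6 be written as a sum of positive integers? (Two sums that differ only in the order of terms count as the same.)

They are:
6
5, 1
4, 2
4, 1, 1
3, 3
3, 2, 1
3, 1, 1, 1
2, 2, 2
2, 2, 1, 1
2, 1, 1, 1, 1
1, 1, 1, 1, 1, 1

11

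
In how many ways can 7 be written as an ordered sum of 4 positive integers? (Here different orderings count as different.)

20

Place 3 bars in the 6 internal gaps of a row of 7 dots: C(6,3) = 20.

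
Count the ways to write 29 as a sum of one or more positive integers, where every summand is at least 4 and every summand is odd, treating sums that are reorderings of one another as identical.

Enumerating:
29
19+5+5
17+7+5
15+9+5
15+7+7
13+11+5
13+9+7
11+11+7
11+9+9
9+5+5+5+5
7+7+5+5+5
Counting gives 11.

11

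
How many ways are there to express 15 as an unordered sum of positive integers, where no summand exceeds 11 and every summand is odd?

The partitions of 15 that satisfy the conditions:
11, 3, 1
11, 1, 1, 1, 1
9, 5, 1
9, 3, 3
9, 3, 1, 1, 1
9, 1, 1, 1, 1, 1, 1
7, 7, 1
7, 5, 3
7, 5, 1, 1, 1
7, 3, 3, 1, 1
7, 3, 1, 1, 1, 1, 1
7, 1, 1, 1, 1, 1, 1, 1, 1
5, 5, 5
5, 5, 3, 1, 1
5, 5, 1, 1, 1, 1, 1
5, 3, 3, 3, 1
5, 3, 3, 1, 1, 1, 1
5, 3, 1, 1, 1, 1, 1, 1, 1
5, 1, 1, 1, 1, 1, 1, 1, 1, 1, 1
3, 3, 3, 3, 3
3, 3, 3, 3, 1, 1, 1
3, 3, 3, 1, 1, 1, 1, 1, 1
3, 3, 1, 1, 1, 1, 1, 1, 1, 1, 1
3, 1, 1, 1, 1, 1, 1, 1, 1, 1, 1, 1, 1
1, 1, 1, 1, 1, 1, 1, 1, 1, 1, 1, 1, 1, 1, 1

25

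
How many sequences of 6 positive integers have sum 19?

8568

By stars and bars with positive parts, the count is C(18,5) = 8568.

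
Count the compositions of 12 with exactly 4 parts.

Equivalently, choose which 3 of the 11 gaps become plus signs: C(11,3) = 165.

165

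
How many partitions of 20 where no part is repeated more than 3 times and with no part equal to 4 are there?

191

Enumerating by decreasing first part gives 191 partitions in all.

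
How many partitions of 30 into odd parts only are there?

Counting exhaustively, 296 partitions satisfy the conditions.

296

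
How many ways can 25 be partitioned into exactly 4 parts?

A full systematic count gives 120.

120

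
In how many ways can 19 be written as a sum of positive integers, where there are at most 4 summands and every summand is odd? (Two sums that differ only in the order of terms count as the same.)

Listing the qualifying partitions of 19:
19
17+1+1
15+3+1
13+5+1
13+3+3
11+7+1
11+5+3
9+9+1
9+7+3
9+5+5
7+7+5

11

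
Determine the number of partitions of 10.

42

A partial list (first 12 by largest part):
10
1,9
2,8
1,1,8
3,7
1,2,7
1,1,1,7
4,6
1,3,6
2,2,6
1,1,2,6
1,1,1,1,6
…and 30 more, for 42 total.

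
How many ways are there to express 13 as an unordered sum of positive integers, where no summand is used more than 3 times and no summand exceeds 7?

47

There are too many to list fully; the first 12 (by largest part) are:
7+6
7+5+1
7+4+2
7+4+1+1
7+3+3
7+3+2+1
7+3+1+1+1
7+2+2+2
7+2+2+1+1
6+6+1
6+5+2
6+5+1+1
…and 35 more, for 47 total.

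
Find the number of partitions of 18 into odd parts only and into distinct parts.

5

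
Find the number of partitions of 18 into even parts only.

30

A partial list (first 12 by largest part):
18
16,2
14,4
14,2,2
12,6
12,4,2
12,2,2,2
10,8
10,6,2
10,4,4
10,4,2,2
10,2,2,2,2
…and 18 more, for 30 total.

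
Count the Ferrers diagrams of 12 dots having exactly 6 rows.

11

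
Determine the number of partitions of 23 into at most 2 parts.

12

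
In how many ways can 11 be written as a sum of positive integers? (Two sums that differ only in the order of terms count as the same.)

A partial list (first 12 by largest part):
11
1, 10
2, 9
1, 1, 9
3, 8
1, 2, 8
1, 1, 1, 8
4, 7
1, 3, 7
2, 2, 7
1, 1, 2, 7
1, 1, 1, 1, 7
…and 44 more, for 56 total.

56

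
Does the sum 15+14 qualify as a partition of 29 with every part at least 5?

Yes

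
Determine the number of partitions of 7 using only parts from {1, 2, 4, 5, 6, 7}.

10

Enumerating:
7
6 + 1
5 + 2
5 + 1 + 1
4 + 2 + 1
4 + 1 + 1 + 1
2 + 2 + 2 + 1
2 + 2 + 1 + 1 + 1
2 + 1 + 1 + 1 + 1 + 1
1 + 1 + 1 + 1 + 1 + 1 + 1
That's 10 in total.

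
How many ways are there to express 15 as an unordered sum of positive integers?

176

There are 176 such partitions.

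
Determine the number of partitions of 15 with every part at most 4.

A partial list (first 12 by largest part):
3+4+4+4
1+2+4+4+4
1+1+1+4+4+4
1+3+3+4+4
2+2+3+4+4
1+1+2+3+4+4
1+1+1+1+3+4+4
1+2+2+2+4+4
1+1+1+2+2+4+4
1+1+1+1+1+2+4+4
1+1+1+1+1+1+1+4+4
2+3+3+3+4
…and 42 more, for 54 total.

54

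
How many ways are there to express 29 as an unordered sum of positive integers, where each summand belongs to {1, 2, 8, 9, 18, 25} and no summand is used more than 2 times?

8

Enumerating:
25, 2, 2
25, 2, 1, 1
18, 9, 2
18, 9, 1, 1
18, 8, 2, 1
9, 9, 8, 2, 1
9, 8, 8, 2, 2
9, 8, 8, 2, 1, 1
That's 8 in total.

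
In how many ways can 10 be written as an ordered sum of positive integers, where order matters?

512

The number of compositions of n is 2^(n−1); here 2^9 = 512.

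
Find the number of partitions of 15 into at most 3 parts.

There are too many to list fully; the first 12 (by largest part) are:
15
14,1
13,2
13,1,1
12,3
12,2,1
11,4
11,3,1
11,2,2
10,5
10,4,1
10,3,2
…and 15 more, for 27 total.

27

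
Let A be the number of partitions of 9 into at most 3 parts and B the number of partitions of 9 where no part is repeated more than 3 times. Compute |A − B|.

10

Partitions of 9 into at most 3 parts: 12.
Partitions of 9 where no part is repeated more than 3 times: 22.
|12 − 22| = 10.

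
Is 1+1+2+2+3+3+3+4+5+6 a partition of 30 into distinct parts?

The parts sum to 30, and the condition 'all summands are distinct' is violated.

No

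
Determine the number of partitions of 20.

627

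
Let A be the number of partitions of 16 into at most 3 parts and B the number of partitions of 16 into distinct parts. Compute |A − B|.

2

Partitions of 16 into at most 3 parts: 30.
Partitions of 16 into distinct parts: 32.
|30 − 32| = 2.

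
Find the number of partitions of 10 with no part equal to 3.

27

There are too many to list fully; the first 12 (by largest part) are:
10
9+1
8+2
8+1+1
7+2+1
7+1+1+1
6+4
6+2+2
6+2+1+1
6+1+1+1+1
5+5
5+4+1
…and 15 more, for 27 total.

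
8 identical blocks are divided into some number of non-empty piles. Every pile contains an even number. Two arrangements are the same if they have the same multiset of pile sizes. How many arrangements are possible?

5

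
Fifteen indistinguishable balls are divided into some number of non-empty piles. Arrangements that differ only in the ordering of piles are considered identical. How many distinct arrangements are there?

Counting exhaustively, 176 partitions satisfy the conditions.

176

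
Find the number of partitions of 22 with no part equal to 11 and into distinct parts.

78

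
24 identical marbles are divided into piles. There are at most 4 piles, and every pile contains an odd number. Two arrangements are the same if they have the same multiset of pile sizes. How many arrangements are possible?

There are too many to list fully; the first 12 (by largest part) are:
23 + 1
21 + 3
21 + 1 + 1 + 1
19 + 5
19 + 3 + 1 + 1
17 + 7
17 + 5 + 1 + 1
17 + 3 + 3 + 1
15 + 9
15 + 7 + 1 + 1
15 + 5 + 3 + 1
15 + 3 + 3 + 3
…and 17 more, for 29 total.

29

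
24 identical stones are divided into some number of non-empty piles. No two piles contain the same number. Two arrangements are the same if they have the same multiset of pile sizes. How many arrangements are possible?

Direct enumeration gives 122 partitions.

122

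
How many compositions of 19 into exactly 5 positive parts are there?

3060

A composition of 19 into 5 positive parts is chosen by placing 4 dividers among the 18 gaps between 19 units: C(18,4) = 3060.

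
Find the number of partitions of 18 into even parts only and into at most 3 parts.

Listing the qualifying partitions of 18:
18
2 + 16
4 + 14
2 + 2 + 14
6 + 12
2 + 4 + 12
8 + 10
2 + 6 + 10
4 + 4 + 10
2 + 8 + 8
4 + 6 + 8
6 + 6 + 6

12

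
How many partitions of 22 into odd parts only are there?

Counting exhaustively, 89 partitions satisfy the conditions.

89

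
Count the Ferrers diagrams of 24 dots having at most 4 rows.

169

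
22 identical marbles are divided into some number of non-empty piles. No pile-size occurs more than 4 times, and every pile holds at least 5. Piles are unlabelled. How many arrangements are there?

18

They are:
22
17,5
16,6
15,7
14,8
13,9
12,10
12,5,5
11,11
11,6,5
10,7,5
10,6,6
9,8,5
9,7,6
8,8,6
8,7,7
7,5,5,5
6,6,5,5
Counting gives 18.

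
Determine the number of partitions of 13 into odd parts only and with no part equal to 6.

18

The partitions of 13 that satisfy the conditions:
13
1,1,11
1,3,9
1,1,1,1,9
1,5,7
3,3,7
1,1,1,3,7
1,1,1,1,1,1,7
3,5,5
1,1,1,5,5
1,1,3,3,5
1,1,1,1,1,3,5
1,1,1,1,1,1,1,1,5
1,3,3,3,3
1,1,1,1,3,3,3
1,1,1,1,1,1,1,3,3
1,1,1,1,1,1,1,1,1,1,3
1,1,1,1,1,1,1,1,1,1,1,1,1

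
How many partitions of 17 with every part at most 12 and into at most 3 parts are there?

Listing the qualifying partitions of 17:
12, 5
12, 4, 1
12, 3, 2
11, 6
11, 5, 1
11, 4, 2
11, 3, 3
10, 7
10, 6, 1
10, 5, 2
10, 4, 3
9, 8
9, 7, 1
9, 6, 2
9, 5, 3
9, 4, 4
8, 8, 1
8, 7, 2
8, 6, 3
8, 5, 4
7, 7, 3
7, 6, 4
7, 5, 5
6, 6, 5

24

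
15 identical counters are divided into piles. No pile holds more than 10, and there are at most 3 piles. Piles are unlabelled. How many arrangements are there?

They are:
10 + 5
10 + 4 + 1
10 + 3 + 2
9 + 6
9 + 5 + 1
9 + 4 + 2
9 + 3 + 3
8 + 7
8 + 6 + 1
8 + 5 + 2
8 + 4 + 3
7 + 7 + 1
7 + 6 + 2
7 + 5 + 3
7 + 4 + 4
6 + 6 + 3
6 + 5 + 4
5 + 5 + 5

18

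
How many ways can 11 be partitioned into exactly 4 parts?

The partitions of 11 that satisfy the conditions:
8,1,1,1
7,2,1,1
6,3,1,1
6,2,2,1
5,4,1,1
5,3,2,1
5,2,2,2
4,4,2,1
4,3,3,1
4,3,2,2
3,3,3,2

11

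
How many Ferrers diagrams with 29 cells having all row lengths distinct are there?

Systematic enumeration (by largest part, then next-largest, …) yields 256.

256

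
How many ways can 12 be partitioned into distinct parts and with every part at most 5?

2

Listing the qualifying partitions of 12:
3+4+5
1+2+4+5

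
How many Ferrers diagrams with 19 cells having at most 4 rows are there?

94

There are 94 such partitions.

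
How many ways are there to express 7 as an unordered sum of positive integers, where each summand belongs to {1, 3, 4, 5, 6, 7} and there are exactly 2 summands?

Enumerating:
1 + 6
3 + 4

2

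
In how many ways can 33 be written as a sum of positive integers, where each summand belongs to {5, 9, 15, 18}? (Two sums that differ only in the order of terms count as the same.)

4

They are:
18+15
18+5+5+5
15+9+9
9+9+5+5+5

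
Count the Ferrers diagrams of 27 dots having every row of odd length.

There are 192 such partitions.

192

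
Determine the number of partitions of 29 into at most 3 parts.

85

Direct enumeration gives 85 partitions.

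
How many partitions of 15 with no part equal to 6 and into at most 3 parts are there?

Enumerating:
15
1+14
2+13
1+1+13
3+12
1+2+12
4+11
1+3+11
2+2+11
5+10
1+4+10
2+3+10
1+5+9
2+4+9
3+3+9
7+8
2+5+8
3+4+8
1+7+7
3+5+7
4+4+7
5+5+5

22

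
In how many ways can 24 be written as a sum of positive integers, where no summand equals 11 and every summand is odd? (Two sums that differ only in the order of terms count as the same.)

104

Direct enumeration gives 104 partitions.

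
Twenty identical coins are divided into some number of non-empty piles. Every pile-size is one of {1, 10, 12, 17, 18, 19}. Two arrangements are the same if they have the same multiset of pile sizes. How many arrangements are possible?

7

Enumerating:
1,19
1,1,18
1,1,1,17
1,1,1,1,1,1,1,1,12
10,10
1,1,1,1,1,1,1,1,1,1,10
1,1,1,1,1,1,1,1,1,1,1,1,1,1,1,1,1,1,1,1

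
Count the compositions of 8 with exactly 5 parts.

A composition of 8 into 5 positive parts is chosen by placing 4 dividers among the 7 gaps between 8 units: C(7,4) = 35.

35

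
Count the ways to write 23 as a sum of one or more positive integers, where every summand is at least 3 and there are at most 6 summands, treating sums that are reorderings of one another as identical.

Counting exhaustively, 86 partitions satisfy the conditions.

86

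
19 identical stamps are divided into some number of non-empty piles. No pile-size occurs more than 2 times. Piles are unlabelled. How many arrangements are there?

Enumerating by decreasing first part gives 163 partitions in all.

163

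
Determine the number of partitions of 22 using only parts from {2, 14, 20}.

3

They are:
20+2
14+2+2+2+2
2+2+2+2+2+2+2+2+2+2+2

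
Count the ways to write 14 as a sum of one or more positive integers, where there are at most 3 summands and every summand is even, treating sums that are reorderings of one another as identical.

8

Enumerating:
14
12+2
10+4
10+2+2
8+6
8+4+2
6+6+2
6+4+4
That's 8 in total.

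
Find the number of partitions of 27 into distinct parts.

192

Counting exhaustively, 192 partitions satisfy the conditions.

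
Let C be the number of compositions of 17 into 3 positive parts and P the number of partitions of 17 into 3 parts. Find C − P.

96

Ordered (compositions into 3 parts): C(16,2) = 120.
Unordered (partitions into 3 parts): 24.
Difference: 120 − 24 = 96.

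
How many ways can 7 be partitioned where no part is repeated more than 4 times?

Listing the qualifying partitions of 7:
7
6,1
5,2
5,1,1
4,3
4,2,1
4,1,1,1
3,3,1
3,2,2
3,2,1,1
3,1,1,1,1
2,2,2,1
2,2,1,1,1
Counting gives 13.

13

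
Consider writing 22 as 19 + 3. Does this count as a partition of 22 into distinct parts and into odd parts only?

The parts sum to 22, and the condition 'all summands are distinct' holds; the condition 'every summand is odd' holds.

Yes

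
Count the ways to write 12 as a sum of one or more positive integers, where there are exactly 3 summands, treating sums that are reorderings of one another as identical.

12

Listing the qualifying partitions of 12:
10 + 1 + 1
9 + 2 + 1
8 + 3 + 1
8 + 2 + 2
7 + 4 + 1
7 + 3 + 2
6 + 5 + 1
6 + 4 + 2
6 + 3 + 3
5 + 5 + 2
5 + 4 + 3
4 + 4 + 4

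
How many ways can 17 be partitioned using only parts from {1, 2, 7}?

17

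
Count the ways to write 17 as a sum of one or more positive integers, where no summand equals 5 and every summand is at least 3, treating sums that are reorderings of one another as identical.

Listing the qualifying partitions of 17:
17
14 + 3
13 + 4
11 + 6
11 + 3 + 3
10 + 7
10 + 4 + 3
9 + 8
9 + 4 + 4
8 + 6 + 3
8 + 3 + 3 + 3
7 + 7 + 3
7 + 6 + 4
7 + 4 + 3 + 3
6 + 4 + 4 + 3
4 + 4 + 3 + 3 + 3

16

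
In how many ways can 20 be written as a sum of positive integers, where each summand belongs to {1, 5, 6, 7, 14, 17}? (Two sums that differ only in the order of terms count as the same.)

They are:
17+1+1+1
14+6
14+5+1
14+1+1+1+1+1+1
7+7+6
7+7+5+1
7+7+1+1+1+1+1+1
7+6+6+1
7+6+5+1+1
7+6+1+1+1+1+1+1+1
7+5+5+1+1+1
7+5+1+1+1+1+1+1+1+1
7+1+1+1+1+1+1+1+1+1+1+1+1+1
6+6+6+1+1
6+6+5+1+1+1
6+6+1+1+1+1+1+1+1+1
6+5+5+1+1+1+1
6+5+1+1+1+1+1+1+1+1+1
6+1+1+1+1+1+1+1+1+1+1+1+1+1+1
5+5+5+5
5+5+5+1+1+1+1+1
5+5+1+1+1+1+1+1+1+1+1+1
5+1+1+1+1+1+1+1+1+1+1+1+1+1+1+1
1+1+1+1+1+1+1+1+1+1+1+1+1+1+1+1+1+1+1+1
That's 24 in total.

24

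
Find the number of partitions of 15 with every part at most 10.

164

Enumerating by decreasing first part gives 164 partitions in all.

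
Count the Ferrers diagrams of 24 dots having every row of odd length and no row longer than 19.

There are 119 such partitions.

119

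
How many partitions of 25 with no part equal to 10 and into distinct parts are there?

Enumerating by decreasing first part gives 118 partitions in all.

118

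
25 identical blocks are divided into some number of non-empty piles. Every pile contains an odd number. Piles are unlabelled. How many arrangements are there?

Systematic enumeration (by largest part, then next-largest, …) yields 142.

142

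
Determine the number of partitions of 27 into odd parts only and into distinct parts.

14

Enumerating:
27
1+3+23
1+5+21
1+7+19
3+5+19
1+9+17
3+7+17
1+11+15
3+9+15
5+7+15
3+11+13
5+9+13
7+9+11
1+3+5+7+11
That's 14 in total.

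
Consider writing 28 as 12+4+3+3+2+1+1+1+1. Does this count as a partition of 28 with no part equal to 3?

No

The parts sum to 28, and the condition 'no summand equals 3' is violated.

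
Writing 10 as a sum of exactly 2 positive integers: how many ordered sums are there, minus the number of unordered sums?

Ordered (compositions into 2 parts): C(9,1) = 9.
Unordered (partitions into 2 parts): 5.
Difference: 9 − 5 = 4.

4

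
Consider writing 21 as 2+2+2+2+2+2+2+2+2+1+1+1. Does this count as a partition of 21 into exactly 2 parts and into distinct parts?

The parts sum to 21, and the condition 'there are exactly 2 summands' is violated.

No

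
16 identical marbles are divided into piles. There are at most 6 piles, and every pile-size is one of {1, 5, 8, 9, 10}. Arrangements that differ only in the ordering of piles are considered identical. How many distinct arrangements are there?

Enumerating:
10, 5, 1
9, 5, 1, 1
8, 8
8, 5, 1, 1, 1
5, 5, 5, 1

5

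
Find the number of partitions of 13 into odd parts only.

The partitions of 13 that satisfy the conditions:
13
1+1+11
1+3+9
1+1+1+1+9
1+5+7
3+3+7
1+1+1+3+7
1+1+1+1+1+1+7
3+5+5
1+1+1+5+5
1+1+3+3+5
1+1+1+1+1+3+5
1+1+1+1+1+1+1+1+5
1+3+3+3+3
1+1+1+1+3+3+3
1+1+1+1+1+1+1+3+3
1+1+1+1+1+1+1+1+1+1+3
1+1+1+1+1+1+1+1+1+1+1+1+1
Counting gives 18.

18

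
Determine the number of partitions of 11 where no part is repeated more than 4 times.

A partial list (first 12 by largest part):
11
10, 1
9, 2
9, 1, 1
8, 3
8, 2, 1
8, 1, 1, 1
7, 4
7, 3, 1
7, 2, 2
7, 2, 1, 1
7, 1, 1, 1, 1
…and 32 more, for 44 total.

44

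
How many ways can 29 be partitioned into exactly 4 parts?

185

There are 185 such partitions.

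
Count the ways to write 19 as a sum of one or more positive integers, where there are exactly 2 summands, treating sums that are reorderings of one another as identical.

9

Listing the qualifying partitions of 19:
18+1
17+2
16+3
15+4
14+5
13+6
12+7
11+8
10+9
That's 9 in total.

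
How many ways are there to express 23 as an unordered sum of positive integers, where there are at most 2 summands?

Listing the qualifying partitions of 23:
23
1,22
2,21
3,20
4,19
5,18
6,17
7,16
8,15
9,14
10,13
11,12

12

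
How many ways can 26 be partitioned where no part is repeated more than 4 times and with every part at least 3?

150

Enumerating by decreasing first part gives 150 partitions in all.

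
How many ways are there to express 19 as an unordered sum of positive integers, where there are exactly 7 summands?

65

There are too many to list fully; the first 12 (by largest part) are:
1+1+1+1+1+1+13
1+1+1+1+1+2+12
1+1+1+1+1+3+11
1+1+1+1+2+2+11
1+1+1+1+1+4+10
1+1+1+1+2+3+10
1+1+1+2+2+2+10
1+1+1+1+1+5+9
1+1+1+1+2+4+9
1+1+1+1+3+3+9
1+1+1+2+2+3+9
1+1+2+2+2+2+9
…and 53 more, for 65 total.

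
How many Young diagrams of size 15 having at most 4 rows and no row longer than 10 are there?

There are too many to list fully; the first 12 (by largest part) are:
10,5
10,4,1
10,3,2
10,3,1,1
10,2,2,1
9,6
9,5,1
9,4,2
9,4,1,1
9,3,3
9,3,2,1
9,2,2,2
…and 31 more, for 43 total.

43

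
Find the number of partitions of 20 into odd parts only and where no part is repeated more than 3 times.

27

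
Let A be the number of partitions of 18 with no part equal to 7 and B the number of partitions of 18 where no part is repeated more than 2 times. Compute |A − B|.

194

Partitions of 18 with no part equal to 7: 329.
Partitions of 18 where no part is repeated more than 2 times: 135.
|329 − 135| = 194.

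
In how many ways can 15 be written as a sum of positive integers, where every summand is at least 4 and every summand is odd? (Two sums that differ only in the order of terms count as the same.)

Listing the qualifying partitions of 15:
15
5, 5, 5

2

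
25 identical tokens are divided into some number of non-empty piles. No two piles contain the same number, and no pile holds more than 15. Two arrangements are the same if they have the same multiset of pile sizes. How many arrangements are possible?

There are 109 such partitions.

109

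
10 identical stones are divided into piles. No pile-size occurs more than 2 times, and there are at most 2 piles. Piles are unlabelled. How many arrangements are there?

6

The partitions of 10 that satisfy the conditions:
10
9+1
8+2
7+3
6+4
5+5
Counting gives 6.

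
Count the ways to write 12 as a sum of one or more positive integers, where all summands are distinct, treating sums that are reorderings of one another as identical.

15

The partitions of 12 that satisfy the conditions:
12
11 + 1
10 + 2
9 + 3
9 + 2 + 1
8 + 4
8 + 3 + 1
7 + 5
7 + 4 + 1
7 + 3 + 2
6 + 5 + 1
6 + 4 + 2
6 + 3 + 2 + 1
5 + 4 + 3
5 + 4 + 2 + 1
That's 15 in total.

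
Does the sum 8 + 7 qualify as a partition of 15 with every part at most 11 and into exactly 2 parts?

The parts sum to 15, and the condition 'no summand exceeds 11' holds; the condition 'there are exactly 2 summands' holds.

Yes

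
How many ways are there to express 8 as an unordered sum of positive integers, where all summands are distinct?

6

Enumerating:
8
7, 1
6, 2
5, 3
5, 2, 1
4, 3, 1
Counting gives 6.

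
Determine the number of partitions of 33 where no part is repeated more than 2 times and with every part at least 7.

33

There are too many to list fully; the first 12 (by largest part) are:
33
7+26
8+25
9+24
10+23
11+22
12+21
13+20
14+19
7+7+19
15+18
7+8+18
…and 21 more, for 33 total.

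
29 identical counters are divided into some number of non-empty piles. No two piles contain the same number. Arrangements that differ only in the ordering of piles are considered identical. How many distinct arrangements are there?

256

Enumerating by decreasing first part gives 256 partitions in all.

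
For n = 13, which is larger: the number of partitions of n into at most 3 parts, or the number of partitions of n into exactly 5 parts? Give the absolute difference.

3

Partitions of 13 into at most 3 parts: 21.
Partitions of 13 into exactly 5 parts: 18.
|21 − 18| = 3.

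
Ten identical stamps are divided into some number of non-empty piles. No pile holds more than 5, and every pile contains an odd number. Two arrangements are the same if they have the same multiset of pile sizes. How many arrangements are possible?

7

Listing the qualifying partitions of 10:
5+5
5+3+1+1
5+1+1+1+1+1
3+3+3+1
3+3+1+1+1+1
3+1+1+1+1+1+1+1
1+1+1+1+1+1+1+1+1+1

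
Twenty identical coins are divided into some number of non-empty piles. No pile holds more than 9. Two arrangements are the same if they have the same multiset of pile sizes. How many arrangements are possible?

488

Enumerating by decreasing first part gives 488 partitions in all.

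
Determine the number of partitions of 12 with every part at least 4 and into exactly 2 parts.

Listing the qualifying partitions of 12:
8, 4
7, 5
6, 6
That's 3 in total.

3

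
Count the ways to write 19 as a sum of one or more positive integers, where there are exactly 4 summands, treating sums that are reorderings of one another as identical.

A partial list (first 12 by largest part):
16,1,1,1
15,2,1,1
14,3,1,1
14,2,2,1
13,4,1,1
13,3,2,1
13,2,2,2
12,5,1,1
12,4,2,1
12,3,3,1
12,3,2,2
11,6,1,1
…and 42 more, for 54 total.

54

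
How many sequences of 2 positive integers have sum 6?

5

By stars and bars with positive parts, the count is C(5,1) = 5.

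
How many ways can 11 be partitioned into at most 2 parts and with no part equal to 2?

They are:
11
10+1
8+3
7+4
6+5

5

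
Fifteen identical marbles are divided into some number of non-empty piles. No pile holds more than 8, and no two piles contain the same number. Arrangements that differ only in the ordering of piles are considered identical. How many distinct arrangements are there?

Listing the qualifying partitions of 15:
7,8
1,6,8
2,5,8
3,4,8
1,2,4,8
2,6,7
3,5,7
1,2,5,7
1,3,4,7
4,5,6
1,3,5,6
2,3,4,6
1,2,3,4,5
That's 13 in total.

13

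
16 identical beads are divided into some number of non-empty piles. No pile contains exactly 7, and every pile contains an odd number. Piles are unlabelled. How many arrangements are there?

24

The partitions of 16 that satisfy the conditions:
1,15
3,13
1,1,1,13
5,11
1,1,3,11
1,1,1,1,1,11
1,1,5,9
1,3,3,9
1,1,1,1,3,9
1,1,1,1,1,1,1,9
1,5,5,5
3,3,5,5
1,1,1,3,5,5
1,1,1,1,1,1,5,5
1,1,3,3,3,5
1,1,1,1,1,3,3,5
1,1,1,1,1,1,1,1,3,5
1,1,1,1,1,1,1,1,1,1,1,5
1,3,3,3,3,3
1,1,1,1,3,3,3,3
1,1,1,1,1,1,1,3,3,3
1,1,1,1,1,1,1,1,1,1,3,3
1,1,1,1,1,1,1,1,1,1,1,1,1,3
1,1,1,1,1,1,1,1,1,1,1,1,1,1,1,1
That's 24 in total.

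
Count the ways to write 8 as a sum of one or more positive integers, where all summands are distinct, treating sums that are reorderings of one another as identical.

The partitions of 8 that satisfy the conditions:
8
7+1
6+2
5+3
5+2+1
4+3+1

6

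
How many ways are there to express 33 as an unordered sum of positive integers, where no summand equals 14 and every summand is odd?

There are 448 such partitions.

448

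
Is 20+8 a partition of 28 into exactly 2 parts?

Yes

The parts sum to 28, and the condition 'there are exactly 2 summands' holds.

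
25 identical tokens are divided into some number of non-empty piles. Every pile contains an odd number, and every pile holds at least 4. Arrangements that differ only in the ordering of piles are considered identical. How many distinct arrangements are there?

Listing the qualifying partitions of 25:
25
5, 5, 15
5, 7, 13
5, 9, 11
7, 7, 11
7, 9, 9
5, 5, 5, 5, 5
That's 7 in total.

7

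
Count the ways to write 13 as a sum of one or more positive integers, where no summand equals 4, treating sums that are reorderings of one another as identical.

71

Counting exhaustively, 71 partitions satisfy the conditions.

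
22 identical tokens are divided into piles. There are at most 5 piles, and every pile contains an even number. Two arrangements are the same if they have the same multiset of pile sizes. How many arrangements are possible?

A partial list (first 12 by largest part):
22
20+2
18+4
18+2+2
16+6
16+4+2
16+2+2+2
14+8
14+6+2
14+4+4
14+4+2+2
14+2+2+2+2
…and 25 more, for 37 total.

37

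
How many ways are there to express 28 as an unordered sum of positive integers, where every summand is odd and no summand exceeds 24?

219

Systematic enumeration (by largest part, then next-largest, …) yields 219.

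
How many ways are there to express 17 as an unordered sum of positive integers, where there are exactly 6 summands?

44

There are too many to list fully; the first 12 (by largest part) are:
12,1,1,1,1,1
11,2,1,1,1,1
10,3,1,1,1,1
10,2,2,1,1,1
9,4,1,1,1,1
9,3,2,1,1,1
9,2,2,2,1,1
8,5,1,1,1,1
8,4,2,1,1,1
8,3,3,1,1,1
8,3,2,2,1,1
8,2,2,2,2,1
…and 32 more, for 44 total.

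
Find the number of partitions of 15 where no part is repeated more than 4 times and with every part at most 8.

99

Systematic enumeration (by largest part, then next-largest, …) yields 99.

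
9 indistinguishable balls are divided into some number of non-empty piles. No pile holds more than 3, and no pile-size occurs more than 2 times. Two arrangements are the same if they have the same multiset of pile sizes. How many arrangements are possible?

They are:
3, 3, 2, 1
3, 2, 2, 1, 1

2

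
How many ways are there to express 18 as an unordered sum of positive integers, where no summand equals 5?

A full systematic count gives 284.

284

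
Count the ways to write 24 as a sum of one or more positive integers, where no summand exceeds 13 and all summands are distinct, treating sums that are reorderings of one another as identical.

79

Counting exhaustively, 79 partitions satisfy the conditions.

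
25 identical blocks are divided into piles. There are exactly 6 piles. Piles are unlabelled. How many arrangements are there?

Enumerating by decreasing first part gives 235 partitions in all.

235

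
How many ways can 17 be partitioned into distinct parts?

38

There are too many to list fully; the first 12 (by largest part) are:
17
16, 1
15, 2
14, 3
14, 2, 1
13, 4
13, 3, 1
12, 5
12, 4, 1
12, 3, 2
11, 6
11, 5, 1
…and 26 more, for 38 total.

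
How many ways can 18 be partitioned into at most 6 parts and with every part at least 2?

80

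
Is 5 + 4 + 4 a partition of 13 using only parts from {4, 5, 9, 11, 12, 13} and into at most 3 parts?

Yes

The parts sum to 13, and the condition 'each summand belongs to {4, 5, 9, 11, 12, 13}' holds; the condition 'there are at most 3 summands' holds.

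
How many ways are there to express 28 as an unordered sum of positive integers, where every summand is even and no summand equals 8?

93

Direct enumeration gives 93 partitions.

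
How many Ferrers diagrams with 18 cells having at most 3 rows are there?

37

There are too many to list fully; the first 12 (by largest part) are:
18
17, 1
16, 2
16, 1, 1
15, 3
15, 2, 1
14, 4
14, 3, 1
14, 2, 2
13, 5
13, 4, 1
13, 3, 2
…and 25 more, for 37 total.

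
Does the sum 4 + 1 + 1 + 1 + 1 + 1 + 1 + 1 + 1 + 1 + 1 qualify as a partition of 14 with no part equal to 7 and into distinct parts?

No

The parts sum to 14, and the condition 'all summands are distinct' is violated.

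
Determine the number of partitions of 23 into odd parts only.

104

A full systematic count gives 104.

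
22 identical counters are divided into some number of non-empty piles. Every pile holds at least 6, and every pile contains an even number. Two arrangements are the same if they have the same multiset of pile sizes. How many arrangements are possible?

6

They are:
22
6, 16
8, 14
10, 12
6, 6, 10
6, 8, 8
Counting gives 6.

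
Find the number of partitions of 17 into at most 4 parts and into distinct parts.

A partial list (first 12 by largest part):
17
1+16
2+15
3+14
1+2+14
4+13
1+3+13
5+12
1+4+12
2+3+12
6+11
1+5+11
…and 24 more, for 36 total.

36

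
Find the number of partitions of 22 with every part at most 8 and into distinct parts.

12

They are:
8,7,6,1
8,7,5,2
8,7,4,3
8,7,4,2,1
8,6,5,3
8,6,5,2,1
8,6,4,3,1
8,5,4,3,2
7,6,5,4
7,6,5,3,1
7,6,4,3,2
7,5,4,3,2,1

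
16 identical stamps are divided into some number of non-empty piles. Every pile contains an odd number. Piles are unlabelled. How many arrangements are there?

A partial list (first 12 by largest part):
15, 1
13, 3
13, 1, 1, 1
11, 5
11, 3, 1, 1
11, 1, 1, 1, 1, 1
9, 7
9, 5, 1, 1
9, 3, 3, 1
9, 3, 1, 1, 1, 1
9, 1, 1, 1, 1, 1, 1, 1
7, 7, 1, 1
…and 20 more, for 32 total.

32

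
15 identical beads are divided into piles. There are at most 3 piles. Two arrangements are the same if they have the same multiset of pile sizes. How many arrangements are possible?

27

A partial list (first 12 by largest part):
15
14, 1
13, 2
13, 1, 1
12, 3
12, 2, 1
11, 4
11, 3, 1
11, 2, 2
10, 5
10, 4, 1
10, 3, 2
…and 15 more, for 27 total.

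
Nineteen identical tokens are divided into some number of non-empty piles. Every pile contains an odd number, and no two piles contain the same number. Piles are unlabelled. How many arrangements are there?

Enumerating:
19
1+3+15
1+5+13
1+7+11
3+5+11
3+7+9

6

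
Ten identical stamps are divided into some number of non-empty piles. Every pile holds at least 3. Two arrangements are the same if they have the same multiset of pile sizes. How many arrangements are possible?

5

They are:
10
7, 3
6, 4
5, 5
4, 3, 3
That's 5 in total.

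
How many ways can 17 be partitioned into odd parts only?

38

There are too many to list fully; the first 12 (by largest part) are:
17
1 + 1 + 15
1 + 3 + 13
1 + 1 + 1 + 1 + 13
1 + 5 + 11
3 + 3 + 11
1 + 1 + 1 + 3 + 11
1 + 1 + 1 + 1 + 1 + 1 + 11
1 + 7 + 9
3 + 5 + 9
1 + 1 + 1 + 5 + 9
1 + 1 + 3 + 3 + 9
…and 26 more, for 38 total.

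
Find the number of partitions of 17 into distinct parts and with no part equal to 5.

There are too many to list fully; the first 12 (by largest part) are:
17
16 + 1
15 + 2
14 + 3
14 + 2 + 1
13 + 4
13 + 3 + 1
12 + 4 + 1
12 + 3 + 2
11 + 6
11 + 4 + 2
11 + 3 + 2 + 1
…and 15 more, for 27 total.

27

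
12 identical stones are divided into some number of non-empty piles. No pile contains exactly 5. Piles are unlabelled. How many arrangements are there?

62

A partial list (first 12 by largest part):
12
1,11
2,10
1,1,10
3,9
1,2,9
1,1,1,9
4,8
1,3,8
2,2,8
1,1,2,8
1,1,1,1,8
…and 50 more, for 62 total.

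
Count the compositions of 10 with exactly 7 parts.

84

A composition of 10 into 7 positive parts is chosen by placing 6 dividers among the 9 gaps between 10 units: C(9,6) = 84.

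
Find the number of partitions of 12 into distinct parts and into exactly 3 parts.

7

Listing the qualifying partitions of 12:
1, 2, 9
1, 3, 8
1, 4, 7
2, 3, 7
1, 5, 6
2, 4, 6
3, 4, 5
Counting gives 7.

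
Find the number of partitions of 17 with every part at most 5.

Counting exhaustively, 119 partitions satisfy the conditions.

119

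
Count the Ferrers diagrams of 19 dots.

Direct enumeration gives 490 partitions.

490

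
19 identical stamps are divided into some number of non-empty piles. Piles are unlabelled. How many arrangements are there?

490

Counting exhaustively, 490 partitions satisfy the conditions.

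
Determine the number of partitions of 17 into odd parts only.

38

There are too many to list fully; the first 12 (by largest part) are:
17
1 + 1 + 15
1 + 3 + 13
1 + 1 + 1 + 1 + 13
1 + 5 + 11
3 + 3 + 11
1 + 1 + 1 + 3 + 11
1 + 1 + 1 + 1 + 1 + 1 + 11
1 + 7 + 9
3 + 5 + 9
1 + 1 + 1 + 5 + 9
1 + 1 + 3 + 3 + 9
…and 26 more, for 38 total.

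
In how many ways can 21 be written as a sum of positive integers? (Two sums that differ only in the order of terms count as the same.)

Direct enumeration gives 792 partitions.

792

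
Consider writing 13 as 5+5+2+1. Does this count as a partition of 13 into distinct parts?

No

The parts sum to 13, and the condition 'all summands are distinct' is violated.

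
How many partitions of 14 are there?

135

There are 135 such partitions.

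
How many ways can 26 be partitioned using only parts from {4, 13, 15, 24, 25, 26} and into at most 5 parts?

Listing the qualifying partitions of 26:
26
13,13

2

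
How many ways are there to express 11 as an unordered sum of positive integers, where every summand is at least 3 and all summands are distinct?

4

They are:
11
8+3
7+4
6+5
Counting gives 4.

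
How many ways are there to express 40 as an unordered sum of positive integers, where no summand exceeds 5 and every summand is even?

11

The partitions of 40 that satisfy the conditions:
4+4+4+4+4+4+4+4+4+4
2+2+4+4+4+4+4+4+4+4+4
2+2+2+2+4+4+4+4+4+4+4+4
2+2+2+2+2+2+4+4+4+4+4+4+4
2+2+2+2+2+2+2+2+4+4+4+4+4+4
2+2+2+2+2+2+2+2+2+2+4+4+4+4+4
2+2+2+2+2+2+2+2+2+2+2+2+4+4+4+4
2+2+2+2+2+2+2+2+2+2+2+2+2+2+4+4+4
2+2+2+2+2+2+2+2+2+2+2+2+2+2+2+2+4+4
2+2+2+2+2+2+2+2+2+2+2+2+2+2+2+2+2+2+4
2+2+2+2+2+2+2+2+2+2+2+2+2+2+2+2+2+2+2+2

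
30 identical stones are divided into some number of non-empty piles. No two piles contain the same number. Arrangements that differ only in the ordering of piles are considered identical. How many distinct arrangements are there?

296

Counting exhaustively, 296 partitions satisfy the conditions.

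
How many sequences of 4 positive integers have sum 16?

A composition of 16 into 4 positive parts is chosen by placing 3 dividers among the 15 gaps between 16 units: C(15,3) = 455.

455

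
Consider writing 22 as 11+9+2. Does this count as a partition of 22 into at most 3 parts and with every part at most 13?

The parts sum to 22, and the condition 'there are at most 3 summands' holds; the condition 'no summand exceeds 13' holds.

Yes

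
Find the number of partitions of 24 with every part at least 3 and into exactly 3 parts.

There are too many to list fully; the first 12 (by largest part) are:
18+3+3
17+4+3
16+5+3
16+4+4
15+6+3
15+5+4
14+7+3
14+6+4
14+5+5
13+8+3
13+7+4
13+6+5
…and 15 more, for 27 total.

27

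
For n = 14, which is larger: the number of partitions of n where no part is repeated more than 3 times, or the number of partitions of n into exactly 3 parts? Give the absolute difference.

66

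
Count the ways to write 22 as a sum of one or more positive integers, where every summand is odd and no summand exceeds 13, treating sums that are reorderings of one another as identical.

78

Enumerating by decreasing first part gives 78 partitions in all.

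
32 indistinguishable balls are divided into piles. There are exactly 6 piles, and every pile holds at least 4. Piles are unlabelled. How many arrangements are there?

20

Enumerating:
12,4,4,4,4,4
11,5,4,4,4,4
10,6,4,4,4,4
10,5,5,4,4,4
9,7,4,4,4,4
9,6,5,4,4,4
9,5,5,5,4,4
8,8,4,4,4,4
8,7,5,4,4,4
8,6,6,4,4,4
8,6,5,5,4,4
8,5,5,5,5,4
7,7,6,4,4,4
7,7,5,5,4,4
7,6,6,5,4,4
7,6,5,5,5,4
7,5,5,5,5,5
6,6,6,6,4,4
6,6,6,5,5,4
6,6,5,5,5,5
Counting gives 20.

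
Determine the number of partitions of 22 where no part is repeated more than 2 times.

297

A full systematic count gives 297.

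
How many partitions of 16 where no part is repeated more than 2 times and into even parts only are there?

13

They are:
16
14, 2
12, 4
12, 2, 2
10, 6
10, 4, 2
8, 8
8, 6, 2
8, 4, 4
8, 4, 2, 2
6, 6, 4
6, 6, 2, 2
6, 4, 4, 2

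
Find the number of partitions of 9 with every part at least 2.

The partitions of 9 that satisfy the conditions:
9
7, 2
6, 3
5, 4
5, 2, 2
4, 3, 2
3, 3, 3
3, 2, 2, 2
Counting gives 8.

8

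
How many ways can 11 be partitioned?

56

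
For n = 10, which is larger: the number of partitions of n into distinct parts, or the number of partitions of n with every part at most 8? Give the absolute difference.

Partitions of 10 into distinct parts: 10.
Partitions of 10 with every part at most 8: 40.
|10 − 40| = 30.

30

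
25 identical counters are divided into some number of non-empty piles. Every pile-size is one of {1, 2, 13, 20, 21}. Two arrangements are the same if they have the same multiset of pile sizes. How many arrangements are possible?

There are too many to list fully; the first 12 (by largest part) are:
2,2,21
1,1,2,21
1,1,1,1,21
1,2,2,20
1,1,1,2,20
1,1,1,1,1,20
2,2,2,2,2,2,13
1,1,2,2,2,2,2,13
1,1,1,1,2,2,2,2,13
1,1,1,1,1,1,2,2,2,13
1,1,1,1,1,1,1,1,2,2,13
1,1,1,1,1,1,1,1,1,1,2,13
…and 14 more, for 26 total.

26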